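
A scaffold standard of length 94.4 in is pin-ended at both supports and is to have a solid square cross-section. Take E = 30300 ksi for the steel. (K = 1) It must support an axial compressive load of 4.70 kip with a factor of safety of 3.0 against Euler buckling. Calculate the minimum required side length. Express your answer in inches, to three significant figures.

a ≈ 1.50 in

Required P_cr = n·P = 3.0 × 4.70 = 14.10 kip
L_e = K·L = 1 × 94.4 = 94.40 in
Required I = P_cr·L_e²/(π²E) = 1.410×10^4 × 94.40² / (π² × 3.03×10^7) = 0.4202 in⁴
Solid square: I = a⁴/12  ⇒  a = (12I)^(1/4) = (12×0.4202)^(1/4) = 1.50 in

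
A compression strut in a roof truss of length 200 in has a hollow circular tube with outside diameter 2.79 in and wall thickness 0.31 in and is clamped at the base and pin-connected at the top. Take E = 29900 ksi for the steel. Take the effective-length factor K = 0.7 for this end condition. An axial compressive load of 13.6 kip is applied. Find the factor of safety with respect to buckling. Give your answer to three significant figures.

n ≈ 2.09

Inner diameter d_i = 2.79 − 2×0.31 = 2.170 in
I = π(d_o⁴ − d_i⁴)/64 = π(2.79⁴ − 2.170⁴)/64 = 1.886 in⁴
Effective length L_e = K·L = 0.7 × 200 = 140.0 in
P_cr = π²EI / L_e² = π² × 29900×10³ × 1.886 / 140.0² = 2.839×10^4 lb
Factor of safety n = P_cr / P = 28.394 / 13.6 = 2.09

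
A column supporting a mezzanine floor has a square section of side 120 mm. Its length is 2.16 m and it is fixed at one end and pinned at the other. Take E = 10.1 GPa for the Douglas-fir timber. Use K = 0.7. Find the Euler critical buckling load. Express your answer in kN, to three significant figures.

I = a⁴/12 = 120⁴/12 = 1.728×10^7 mm⁴
I = 1.728×10^7 mm⁴ = 1.728×10^-5 m⁴
Effective length L_e = K·L = 0.7 × 2.16 = 1.512 m
P_cr = π²EI / L_e² = π² × 10.1×10⁹ × 1.728×10^-5 / 1.512² = 7.535×10^5 N

P_cr ≈ 753 kN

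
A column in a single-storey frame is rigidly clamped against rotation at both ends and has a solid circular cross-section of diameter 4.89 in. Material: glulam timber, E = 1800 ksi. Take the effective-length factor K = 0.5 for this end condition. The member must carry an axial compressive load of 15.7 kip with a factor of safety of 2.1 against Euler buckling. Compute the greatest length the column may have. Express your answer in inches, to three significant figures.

L_max ≈ 246 in

I = πd⁴/64 = π×4.89⁴/64 = 28.07 in⁴
Required critical load P_cr = n·P = 2.1 × 15.7 = 32.97 kip = 3.297×10^4 lb
From P_cr = π²EI/(K·L)²:  L = (1/K)·√(π²EI/P_cr) = (1/0.5)·√(π²×1.80×10^6×28.07/3.297×10^4)
L = 246 in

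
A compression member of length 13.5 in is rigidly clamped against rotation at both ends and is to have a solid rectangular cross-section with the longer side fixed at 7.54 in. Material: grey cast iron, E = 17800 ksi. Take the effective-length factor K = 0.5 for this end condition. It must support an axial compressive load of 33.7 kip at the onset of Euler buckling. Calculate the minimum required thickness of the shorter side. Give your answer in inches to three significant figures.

b ≈ 0.240 in

L_e = K·L = 0.5 × 13.5 = 6.750 in
Required I = P_cr·L_e²/(π²E) = 3.370×10^4 × 6.750² / (π² × 1.78×10^7) = 8.740×10^-3 in⁴
Rectangle, weak axis: I_min = h·b³/12 with h = 7.54 in fixed  ⇒  b = (12I/h)^(1/3) = 0.240 in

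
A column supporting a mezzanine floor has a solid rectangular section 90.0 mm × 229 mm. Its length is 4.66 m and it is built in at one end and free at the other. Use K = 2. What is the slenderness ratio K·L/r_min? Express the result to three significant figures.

For a rectangle r_min = b/√12 = 90.0/√12 = 25.98 mm
L_e = K·L = 2 × 4.66 m = 9.320 m = 9320.0 mm
λ = L_e / r_min = 9320.0 / 25.98 = 359

λ ≈ 359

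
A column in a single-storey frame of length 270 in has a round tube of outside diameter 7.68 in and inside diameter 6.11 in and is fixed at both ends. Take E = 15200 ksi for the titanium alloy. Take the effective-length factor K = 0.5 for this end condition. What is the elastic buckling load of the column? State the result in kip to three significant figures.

d_o = 7.68 in, d_i = 6.11 in
I = π(d_o⁴ − d_i⁴)/64 = π(7.68⁴ − 6.110⁴)/64 = 102.4 in⁴
Effective length L_e = K·L = 0.5 × 270 = 135.0 in
P_cr = π²EI / L_e² = π² × 15200×10³ × 102.4 / 135.0² = 8.426×10^5 lb

P_cr ≈ 843 kip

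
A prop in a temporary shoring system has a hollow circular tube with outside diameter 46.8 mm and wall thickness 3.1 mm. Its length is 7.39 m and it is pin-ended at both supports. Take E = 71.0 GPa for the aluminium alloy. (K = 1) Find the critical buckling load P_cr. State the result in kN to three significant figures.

P_cr ≈ 1.31 kN

Inner diameter d_i = 46.8 − 2×3.1 = 40.60 mm
I = π(d_o⁴ − d_i⁴)/64 = π(46.8⁴ − 40.60⁴)/64 = 1.021×10^5 mm⁴
I = 1.021×10^5 mm⁴ = 1.021×10^-7 m⁴
Effective length L_e = K·L = 1 × 7.39 = 7.390 m
P_cr = π²EI / L_e² = π² × 71.0×10⁹ × 1.021×10^-7 / 7.390² = 1.310×10^3 N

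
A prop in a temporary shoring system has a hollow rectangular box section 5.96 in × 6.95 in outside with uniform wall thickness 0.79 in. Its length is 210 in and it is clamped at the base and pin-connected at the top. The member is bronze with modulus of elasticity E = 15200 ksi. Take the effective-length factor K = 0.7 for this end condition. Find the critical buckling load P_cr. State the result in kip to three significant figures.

Inner dimensions: h_i = 6.95 − 2×0.79 = 5.370 in, b_i = 5.96 − 2×0.79 = 4.380 in
Weak-axis I_min = (h_o·b_o³ − h_i·b_i³)/12 with b_o = 5.96, b_i = 4.380 in (shorter outer/inner sides).
I_min = (6.95×5.96³ − 5.370×4.380³)/12 = 85.01 in⁴
Effective length L_e = K·L = 0.7 × 210 = 147.0 in
P_cr = π²EI / L_e² = π² × 15200×10³ × 85.01 / 147.0² = 5.902×10^5 lb

P_cr ≈ 590 kip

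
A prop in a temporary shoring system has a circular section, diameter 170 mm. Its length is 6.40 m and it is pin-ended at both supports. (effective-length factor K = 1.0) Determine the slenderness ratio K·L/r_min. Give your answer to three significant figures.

For a solid circle r = d/4 = 170/4 = 42.50 mm
L_e = K·L = 1 × 6.40 m = 6.400 m = 6400.0 mm
λ = L_e / r_min = 6400.0 / 42.50 = 151

λ ≈ 151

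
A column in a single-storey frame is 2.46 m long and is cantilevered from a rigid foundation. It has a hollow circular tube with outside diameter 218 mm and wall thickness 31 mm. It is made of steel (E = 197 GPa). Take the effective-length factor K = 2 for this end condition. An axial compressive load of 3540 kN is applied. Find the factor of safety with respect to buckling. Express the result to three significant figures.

n ≈ 1.86

Inner diameter d_i = 218 − 2×31 = 156.0 mm
I = π(d_o⁴ − d_i⁴)/64 = π(218⁴ − 156.0⁴)/64 = 8.179×10^7 mm⁴
I = 8.179×10^7 mm⁴ = 8.179×10^-5 m⁴
Effective length L_e = K·L = 2 × 2.46 = 4.920 m
P_cr = π²EI / L_e² = π² × 197×10⁹ × 8.179×10^-5 / 4.920² = 6.570×10^6 N
Factor of safety n = P_cr / P = 6569.9 / 3540 = 1.86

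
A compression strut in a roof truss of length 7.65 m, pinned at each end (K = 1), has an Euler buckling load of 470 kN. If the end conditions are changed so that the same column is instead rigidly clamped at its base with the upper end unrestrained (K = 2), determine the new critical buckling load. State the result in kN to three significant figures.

P_cr ≈ 118 kN

P_cr ∝ 1/K², so P_cr,new = P_cr,old × (K_old/K_new)² = 470 × (1/2)²
= 470 × 0.2500 = 118 kN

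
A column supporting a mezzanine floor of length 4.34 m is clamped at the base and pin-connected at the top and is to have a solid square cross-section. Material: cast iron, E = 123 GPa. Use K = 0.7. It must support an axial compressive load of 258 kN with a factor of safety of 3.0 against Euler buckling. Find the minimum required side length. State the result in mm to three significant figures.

a ≈ 91.7 mm

Required P_cr = n·P = 3.0 × 258 = 774.0 kN
L_e = K·L = 0.7 × 4.34 = 3.038 m
Required I = P_cr·L_e²/(π²E) = 7.740×10^5 × 3.038² / (π² × 1.23×10^11) = 5.885×10^-6 m⁴
I_req = 5.885×10^6 mm⁴
Solid square: I = a⁴/12  ⇒  a = (12I)^(1/4) = (12×5.885×10^6)^(1/4) = 91.7 mm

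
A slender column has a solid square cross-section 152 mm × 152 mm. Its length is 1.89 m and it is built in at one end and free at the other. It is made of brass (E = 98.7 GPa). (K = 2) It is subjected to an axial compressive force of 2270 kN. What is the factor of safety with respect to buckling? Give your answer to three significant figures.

I = a⁴/12 = 152⁴/12 = 4.448×10^7 mm⁴
I = 4.448×10^7 mm⁴ = 4.448×10^-5 m⁴
Effective length L_e = K·L = 2 × 1.89 = 3.780 m
P_cr = π²EI / L_e² = π² × 98.7×10⁹ × 4.448×10^-5 / 3.780² = 3.033×10^6 N
Factor of safety n = P_cr / P = 3032.7 / 2270 = 1.34

n ≈ 1.34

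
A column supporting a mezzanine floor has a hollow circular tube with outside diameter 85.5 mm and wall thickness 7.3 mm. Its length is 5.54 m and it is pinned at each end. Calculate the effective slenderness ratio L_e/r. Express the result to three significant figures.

λ ≈ 200

Inner diameter d_i = 85.5 − 2×7.3 = 70.90 mm
I = π(d_o⁴ − d_i⁴)/64 = π(85.5⁴ − 70.90⁴)/64 = 1.383×10^6 mm⁴
A = 1.793×10^3 mm²;  r_min = √(I/A) = √(1.383×10^6/1.793×10^3) = 27.77 mm
L_e = K·L = 1 × 5.54 m = 5.540 m = 5540.0 mm
λ = L_e / r_min = 5540.0 / 27.77 = 200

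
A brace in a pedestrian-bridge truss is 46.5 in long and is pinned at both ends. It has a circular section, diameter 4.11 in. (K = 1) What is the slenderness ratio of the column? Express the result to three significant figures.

λ ≈ 45.3

For a solid circle r = d/4 = 4.11/4 = 1.028 in
L_e = K·L = 1 × 46.5 = 46.50 in
λ = L_e / r_min = 46.500 / 1.028 = 45.3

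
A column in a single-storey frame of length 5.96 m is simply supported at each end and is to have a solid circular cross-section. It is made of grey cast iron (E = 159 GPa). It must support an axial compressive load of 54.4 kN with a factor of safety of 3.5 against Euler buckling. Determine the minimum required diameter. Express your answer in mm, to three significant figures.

d ≈ 96.8 mm

Required P_cr = n·P = 3.5 × 54.4 = 190.4 kN
L_e = K·L = 1 × 5.96 = 5.960 m
Required I = P_cr·L_e²/(π²E) = 1.904×10^5 × 5.960² / (π² × 1.59×10^11) = 4.310×10^-6 m⁴
I_req = 4.310×10^6 mm⁴
Solid circle: I = πd⁴/64  ⇒  d = (64I/π)^(1/4) = (64×4.310×10^6/π)^(1/4) = 96.8 mm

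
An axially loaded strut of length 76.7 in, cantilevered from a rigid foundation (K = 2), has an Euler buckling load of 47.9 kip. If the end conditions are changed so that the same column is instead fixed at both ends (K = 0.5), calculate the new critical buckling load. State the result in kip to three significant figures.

P_cr ∝ 1/K², so P_cr,new = P_cr,old × (K_old/K_new)² = 47.9 × (2/0.5)²
= 47.9 × 16.00 = 766 kip

P_cr ≈ 766 kip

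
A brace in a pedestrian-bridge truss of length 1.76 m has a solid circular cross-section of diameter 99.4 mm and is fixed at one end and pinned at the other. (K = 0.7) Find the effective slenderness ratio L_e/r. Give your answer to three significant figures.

λ ≈ 49.6

For a solid circle r = d/4 = 99.4/4 = 24.85 mm
L_e = K·L = 0.7 × 1.76 m = 1.232 m = 1232.0 mm
λ = L_e / r_min = 1232.0 / 24.85 = 49.6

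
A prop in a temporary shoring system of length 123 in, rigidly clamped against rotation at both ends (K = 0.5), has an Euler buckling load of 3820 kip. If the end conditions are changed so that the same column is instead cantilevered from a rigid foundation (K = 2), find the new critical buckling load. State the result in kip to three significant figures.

P_cr ≈ 239 kip

P_cr ∝ 1/K², so P_cr,new = P_cr,old × (K_old/K_new)² = 3820 × (0.5/2)²
= 3820 × 0.06250 = 239 kip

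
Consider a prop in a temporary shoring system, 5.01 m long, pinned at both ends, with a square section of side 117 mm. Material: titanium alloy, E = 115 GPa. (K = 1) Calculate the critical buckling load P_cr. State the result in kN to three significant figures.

P_cr ≈ 706 kN

I = a⁴/12 = 117⁴/12 = 1.562×10^7 mm⁴
I = 1.562×10^7 mm⁴ = 1.562×10^-5 m⁴
Effective length L_e = K·L = 1 × 5.01 = 5.010 m
P_cr = π²EI / L_e² = π² × 115×10⁹ × 1.562×10^-5 / 5.010² = 7.061×10^5 N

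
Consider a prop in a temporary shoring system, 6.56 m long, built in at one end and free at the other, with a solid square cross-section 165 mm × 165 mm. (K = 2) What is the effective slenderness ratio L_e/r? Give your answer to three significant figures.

For a square r = a/√12 = 165/√12 = 47.63 mm
L_e = K·L = 2 × 6.56 m = 13.12 m = 13120 mm
λ = L_e / r_min = 13120 / 47.63 = 275

λ ≈ 275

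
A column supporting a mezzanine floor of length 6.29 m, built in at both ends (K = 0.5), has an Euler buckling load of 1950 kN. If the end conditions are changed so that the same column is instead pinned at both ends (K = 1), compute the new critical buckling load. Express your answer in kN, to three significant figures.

P_cr ≈ 488 kN

P_cr ∝ 1/K², so P_cr,new = P_cr,old × (K_old/K_new)² = 1950 × (0.5/1)²
= 1950 × 0.2500 = 488 kN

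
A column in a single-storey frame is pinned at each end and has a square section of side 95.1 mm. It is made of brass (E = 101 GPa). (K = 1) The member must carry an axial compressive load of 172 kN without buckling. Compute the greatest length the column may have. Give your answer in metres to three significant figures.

I = a⁴/12 = 95.1⁴/12 = 6.816×10^6 mm⁴
I = 6.816×10^-6 m⁴
At the buckling limit P_cr = P = 1.720×10^5 N
From P_cr = π²EI/(K·L)²:  L = (1/K)·√(π²EI/P_cr) = (1/1)·√(π²×1.01×10^11×6.816×10^-6/1.720×10^5)
L = 6.29 m

L_max ≈ 6.29 m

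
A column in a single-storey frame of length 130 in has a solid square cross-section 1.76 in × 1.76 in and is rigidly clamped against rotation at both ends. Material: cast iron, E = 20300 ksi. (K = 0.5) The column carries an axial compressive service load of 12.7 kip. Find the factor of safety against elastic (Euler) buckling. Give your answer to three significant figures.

I = a⁴/12 = 1.76⁴/12 = 0.7996 in⁴
Effective length L_e = K·L = 0.5 × 130 = 65.00 in
P_cr = π²EI / L_e² = π² × 20300×10³ × 0.7996 / 65.00² = 3.792×10^4 lb
Factor of safety n = P_cr / P = 37.917 / 12.7 = 2.99

n ≈ 2.99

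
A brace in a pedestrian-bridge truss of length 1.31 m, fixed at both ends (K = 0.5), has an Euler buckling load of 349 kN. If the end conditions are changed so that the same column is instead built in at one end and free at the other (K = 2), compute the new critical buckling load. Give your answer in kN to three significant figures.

P_cr ∝ 1/K², so P_cr,new = P_cr,old × (K_old/K_new)² = 349 × (0.5/2)²
= 349 × 0.06250 = 21.8 kN

P_cr ≈ 21.8 kN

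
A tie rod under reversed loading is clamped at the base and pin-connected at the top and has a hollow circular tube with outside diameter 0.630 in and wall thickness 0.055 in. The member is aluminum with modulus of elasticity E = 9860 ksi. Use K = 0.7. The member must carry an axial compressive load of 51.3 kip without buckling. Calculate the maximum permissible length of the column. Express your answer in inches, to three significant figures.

Inner diameter d_i = 0.630 − 2×0.055 = 0.5200 in
I = π(d_o⁴ − d_i⁴)/64 = π(0.630⁴ − 0.5200⁴)/64 = 4.144×10^-3 in⁴
At the buckling limit P_cr = P = 5.130×10^4 lb
From P_cr = π²EI/(K·L)²:  L = (1/K)·√(π²EI/P_cr) = (1/0.7)·√(π²×9.86×10^6×4.144×10^-3/5.130×10^4)
L = 4.01 in

L_max ≈ 4.01 in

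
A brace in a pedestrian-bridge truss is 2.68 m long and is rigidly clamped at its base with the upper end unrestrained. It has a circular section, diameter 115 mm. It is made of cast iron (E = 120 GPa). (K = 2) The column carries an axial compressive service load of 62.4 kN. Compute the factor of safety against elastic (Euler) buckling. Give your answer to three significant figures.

I = πd⁴/64 = π×115⁴/64 = 8.585×10^6 mm⁴
I = 8.585×10^6 mm⁴ = 8.585×10^-6 m⁴
Effective length L_e = K·L = 2 × 2.68 = 5.360 m
P_cr = π²EI / L_e² = π² × 120×10⁹ × 8.585×10^-6 / 5.360² = 3.539×10^5 N
Factor of safety n = P_cr / P = 353.93 / 62.4 = 5.67

n ≈ 5.67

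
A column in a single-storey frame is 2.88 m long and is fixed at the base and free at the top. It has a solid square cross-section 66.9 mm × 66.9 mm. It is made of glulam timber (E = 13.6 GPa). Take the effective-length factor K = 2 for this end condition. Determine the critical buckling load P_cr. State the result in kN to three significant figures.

I = a⁴/12 = 66.9⁴/12 = 1.669×10^6 mm⁴
I = 1.669×10^6 mm⁴ = 1.669×10^-6 m⁴
Effective length L_e = K·L = 2 × 2.88 = 5.760 m
P_cr = π²EI / L_e² = π² × 13.6×10⁹ × 1.669×10^-6 / 5.760² = 6.753×10^3 N

P_cr ≈ 6.75 kN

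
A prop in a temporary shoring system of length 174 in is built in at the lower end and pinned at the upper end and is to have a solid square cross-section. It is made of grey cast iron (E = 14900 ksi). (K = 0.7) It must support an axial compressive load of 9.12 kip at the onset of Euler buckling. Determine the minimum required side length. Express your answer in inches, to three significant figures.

a ≈ 1.82 in

L_e = K·L = 0.7 × 174 = 121.8 in
Required I = P_cr·L_e²/(π²E) = 9.120×10^3 × 121.8² / (π² × 1.49×10^7) = 0.9200 in⁴
Solid square: I = a⁴/12  ⇒  a = (12I)^(1/4) = (12×0.9200)^(1/4) = 1.82 in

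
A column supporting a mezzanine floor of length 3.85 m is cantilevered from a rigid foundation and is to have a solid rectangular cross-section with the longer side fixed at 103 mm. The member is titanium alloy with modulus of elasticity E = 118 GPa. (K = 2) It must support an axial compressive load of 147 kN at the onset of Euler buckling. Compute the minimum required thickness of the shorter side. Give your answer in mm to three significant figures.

L_e = K·L = 2 × 3.85 = 7.700 m
Required I = P_cr·L_e²/(π²E) = 1.470×10^5 × 7.700² / (π² × 1.18×10^11) = 7.484×10^-6 m⁴
I_req = 7.484×10^6 mm⁴
Rectangle, weak axis: I_min = h·b³/12 with h = 103 mm fixed  ⇒  b = (12I/h)^(1/3) = 95.5 mm

b ≈ 95.5 mm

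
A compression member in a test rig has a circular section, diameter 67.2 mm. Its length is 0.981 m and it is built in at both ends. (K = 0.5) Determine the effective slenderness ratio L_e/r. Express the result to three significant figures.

For a solid circle r = d/4 = 67.2/4 = 16.80 mm
L_e = K·L = 0.5 × 0.981 m = 0.4905 m = 490.50 mm
λ = L_e / r_min = 490.50 / 16.80 = 29.2

λ ≈ 29.2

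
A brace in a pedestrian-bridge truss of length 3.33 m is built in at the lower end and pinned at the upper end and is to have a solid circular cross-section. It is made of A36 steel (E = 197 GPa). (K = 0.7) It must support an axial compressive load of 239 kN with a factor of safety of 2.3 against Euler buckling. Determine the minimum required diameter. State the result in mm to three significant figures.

d ≈ 74.8 mm

Required P_cr = n·P = 2.3 × 239 = 549.7 kN
L_e = K·L = 0.7 × 3.33 = 2.331 m
Required I = P_cr·L_e²/(π²E) = 5.497×10^5 × 2.331² / (π² × 1.97×10^11) = 1.536×10^-6 m⁴
I_req = 1.536×10^6 mm⁴
Solid circle: I = πd⁴/64  ⇒  d = (64I/π)^(1/4) = (64×1.536×10^6/π)^(1/4) = 74.8 mm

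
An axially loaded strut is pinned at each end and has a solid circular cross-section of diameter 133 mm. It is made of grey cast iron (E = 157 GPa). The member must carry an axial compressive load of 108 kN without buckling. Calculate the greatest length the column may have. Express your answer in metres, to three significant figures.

I = πd⁴/64 = π×133⁴/64 = 1.536×10^7 mm⁴
I = 1.536×10^-5 m⁴
At the buckling limit P_cr = P = 1.080×10^5 N
From P_cr = π²EI/(K·L)²:  L = (1/K)·√(π²EI/P_cr) = (1/1)·√(π²×1.57×10^11×1.536×10^-5/1.080×10^5)
L = 14.8 m

L_max ≈ 14.8 m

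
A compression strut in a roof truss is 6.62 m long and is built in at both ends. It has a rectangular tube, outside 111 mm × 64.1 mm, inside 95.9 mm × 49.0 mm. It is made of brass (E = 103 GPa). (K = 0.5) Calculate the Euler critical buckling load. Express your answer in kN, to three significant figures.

Weak-axis I_min = (h_o·b_o³ − h_i·b_i³)/12 with b_o = 64.1, b_i = 49.00 mm (shorter outer/inner sides).
I_min = (111×64.1³ − 95.90×49.00³)/12 = 1.496×10^6 mm⁴
I = 1.496×10^6 mm⁴ = 1.496×10^-6 m⁴
Effective length L_e = K·L = 0.5 × 6.62 = 3.310 m
P_cr = π²EI / L_e² = π² × 103×10⁹ × 1.496×10^-6 / 3.310² = 1.388×10^5 N

P_cr ≈ 139 kN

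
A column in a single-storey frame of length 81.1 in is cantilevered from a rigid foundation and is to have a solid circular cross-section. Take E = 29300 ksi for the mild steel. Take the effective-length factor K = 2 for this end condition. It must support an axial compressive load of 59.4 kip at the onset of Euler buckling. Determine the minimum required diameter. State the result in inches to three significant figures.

L_e = K·L = 2 × 81.1 = 162.2 in
Required I = P_cr·L_e²/(π²E) = 5.940×10^4 × 162.2² / (π² × 2.93×10^7) = 5.404 in⁴
Solid circle: I = πd⁴/64  ⇒  d = (64I/π)^(1/4) = (64×5.404/π)^(1/4) = 3.24 in

d ≈ 3.24 in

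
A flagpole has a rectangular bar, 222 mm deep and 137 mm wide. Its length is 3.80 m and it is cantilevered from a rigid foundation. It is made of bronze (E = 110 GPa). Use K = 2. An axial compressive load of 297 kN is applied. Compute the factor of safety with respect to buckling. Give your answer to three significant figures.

Buckling occurs about the weak axis: I_min = h·b³/12 with b = 137 mm (the shorter side).
I_min = 222×137³/12 = 4.757×10^7 mm⁴
I = 4.757×10^7 mm⁴ = 4.757×10^-5 m⁴
Effective length L_e = K·L = 2 × 3.80 = 7.600 m
P_cr = π²EI / L_e² = π² × 110×10⁹ × 4.757×10^-5 / 7.600² = 8.941×10^5 N
Factor of safety n = P_cr / P = 894.13 / 297 = 3.01

n ≈ 3.01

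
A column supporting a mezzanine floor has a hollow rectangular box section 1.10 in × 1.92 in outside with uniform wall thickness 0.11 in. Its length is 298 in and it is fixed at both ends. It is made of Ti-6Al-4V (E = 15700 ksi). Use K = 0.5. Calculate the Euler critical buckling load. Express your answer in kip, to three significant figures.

P_cr ≈ 0.813 kip

Inner dimensions: h_i = 1.92 − 2×0.11 = 1.700 in, b_i = 1.10 − 2×0.11 = 0.8800 in
Weak-axis I_min = (h_o·b_o³ − h_i·b_i³)/12 with b_o = 1.10, b_i = 0.8800 in (shorter outer/inner sides).
I_min = (1.92×1.10³ − 1.700×0.8800³)/12 = 0.1164 in⁴
Effective length L_e = K·L = 0.5 × 298 = 149.0 in
P_cr = π²EI / L_e² = π² × 15700×10³ × 0.1164 / 149.0² = 812.5 lb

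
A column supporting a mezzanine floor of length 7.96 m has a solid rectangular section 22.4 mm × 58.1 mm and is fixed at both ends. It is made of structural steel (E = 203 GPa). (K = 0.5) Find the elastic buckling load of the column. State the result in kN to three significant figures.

Buckling occurs about the weak axis: I_min = h·b³/12 with b = 22.4 mm (the shorter side).
I_min = 58.1×22.4³/12 = 5.442×10^4 mm⁴
I = 5.442×10^4 mm⁴ = 5.442×10^-8 m⁴
Effective length L_e = K·L = 0.5 × 7.96 = 3.980 m
P_cr = π²EI / L_e² = π² × 203×10⁹ × 5.442×10^-8 / 3.980² = 6.883×10^3 N

P_cr ≈ 6.88 kN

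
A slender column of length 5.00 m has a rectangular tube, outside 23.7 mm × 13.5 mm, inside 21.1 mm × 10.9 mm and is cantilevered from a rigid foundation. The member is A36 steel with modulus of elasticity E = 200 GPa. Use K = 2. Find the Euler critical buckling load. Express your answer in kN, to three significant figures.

Weak-axis I_min = (h_o·b_o³ − h_i·b_i³)/12 with b_o = 13.5, b_i = 10.90 mm (shorter outer/inner sides).
I_min = (23.7×13.5³ − 21.10×10.90³)/12 = 2.582×10^3 mm⁴
I = 2.582×10^3 mm⁴ = 2.582×10^-9 m⁴
Effective length L_e = K·L = 2 × 5.00 = 10.00 m
P_cr = π²EI / L_e² = π² × 200×10⁹ × 2.582×10^-9 / 10.00² = 50.97 N

P_cr ≈ 0.0510 kN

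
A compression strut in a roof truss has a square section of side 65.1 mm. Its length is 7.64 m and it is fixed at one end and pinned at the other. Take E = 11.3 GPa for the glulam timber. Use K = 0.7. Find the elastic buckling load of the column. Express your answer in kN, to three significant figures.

I = a⁴/12 = 65.1⁴/12 = 1.497×10^6 mm⁴
I = 1.497×10^6 mm⁴ = 1.497×10^-6 m⁴
Effective length L_e = K·L = 0.7 × 7.64 = 5.348 m
P_cr = π²EI / L_e² = π² × 11.3×10⁹ × 1.497×10^-6 / 5.348² = 5.836×10^3 N

P_cr ≈ 5.84 kN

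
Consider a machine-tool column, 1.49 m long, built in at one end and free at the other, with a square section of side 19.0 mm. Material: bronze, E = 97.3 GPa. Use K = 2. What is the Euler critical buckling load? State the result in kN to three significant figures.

I = a⁴/12 = 19.0⁴/12 = 1.086×10^4 mm⁴
I = 1.086×10^4 mm⁴ = 1.086×10^-8 m⁴
Effective length L_e = K·L = 2 × 1.49 = 2.980 m
P_cr = π²EI / L_e² = π² × 97.3×10⁹ × 1.086×10^-8 / 2.980² = 1.174×10^3 N

P_cr ≈ 1.17 kN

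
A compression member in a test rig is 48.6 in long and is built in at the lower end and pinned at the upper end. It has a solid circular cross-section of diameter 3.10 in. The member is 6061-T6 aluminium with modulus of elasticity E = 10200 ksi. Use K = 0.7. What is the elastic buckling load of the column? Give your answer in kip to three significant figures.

I = πd⁴/64 = π×3.10⁴/64 = 4.533 in⁴
Effective length L_e = K·L = 0.7 × 48.6 = 34.02 in
P_cr = π²EI / L_e² = π² × 10200×10³ × 4.533 / 34.02² = 3.943×10^5 lb

P_cr ≈ 394 kip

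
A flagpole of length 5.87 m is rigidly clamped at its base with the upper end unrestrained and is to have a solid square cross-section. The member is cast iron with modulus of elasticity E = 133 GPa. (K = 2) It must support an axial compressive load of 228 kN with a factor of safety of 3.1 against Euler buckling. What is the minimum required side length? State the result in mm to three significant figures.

a ≈ 173 mm

Required P_cr = n·P = 3.1 × 228 = 706.8 kN
L_e = K·L = 2 × 5.87 = 11.74 m
Required I = P_cr·L_e²/(π²E) = 7.068×10^5 × 11.74² / (π² × 1.33×10^11) = 7.421×10^-5 m⁴
I_req = 7.421×10^7 mm⁴
Solid square: I = a⁴/12  ⇒  a = (12I)^(1/4) = (12×7.421×10^7)^(1/4) = 173 mm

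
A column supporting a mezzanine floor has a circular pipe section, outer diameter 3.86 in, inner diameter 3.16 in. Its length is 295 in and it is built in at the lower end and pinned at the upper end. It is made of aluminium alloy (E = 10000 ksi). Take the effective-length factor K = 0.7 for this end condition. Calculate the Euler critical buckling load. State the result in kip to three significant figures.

d_o = 3.86 in, d_i = 3.16 in
I = π(d_o⁴ − d_i⁴)/64 = π(3.86⁴ − 3.160⁴)/64 = 6.003 in⁴
Effective length L_e = K·L = 0.7 × 295 = 206.5 in
P_cr = π²EI / L_e² = π² × 10000×10³ × 6.003 / 206.5² = 1.389×10^4 lb

P_cr ≈ 13.9 kip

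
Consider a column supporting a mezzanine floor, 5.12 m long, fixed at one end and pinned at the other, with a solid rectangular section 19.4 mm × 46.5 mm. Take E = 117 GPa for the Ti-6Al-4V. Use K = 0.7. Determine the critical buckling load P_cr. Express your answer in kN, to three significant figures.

Buckling occurs about the weak axis: I_min = h·b³/12 with b = 19.4 mm (the shorter side).
I_min = 46.5×19.4³/12 = 2.829×10^4 mm⁴
I = 2.829×10^4 mm⁴ = 2.829×10^-8 m⁴
Effective length L_e = K·L = 0.7 × 5.12 = 3.584 m
P_cr = π²EI / L_e² = π² × 117×10⁹ × 2.829×10^-8 / 3.584² = 2.543×10^3 N

P_cr ≈ 2.54 kN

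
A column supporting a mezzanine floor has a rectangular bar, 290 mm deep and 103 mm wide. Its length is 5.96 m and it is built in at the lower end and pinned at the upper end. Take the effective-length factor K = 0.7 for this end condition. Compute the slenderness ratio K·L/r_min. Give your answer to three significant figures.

λ ≈ 140

Buckling occurs about the weak axis: I_min = h·b³/12 with b = 103 mm (the shorter side).
I_min = 290×103³/12 = 2.641×10^7 mm⁴
A = 2.987×10^4 mm²;  r_min = √(I/A) = √(2.641×10^7/2.987×10^4) = 29.73 mm
L_e = K·L = 0.7 × 5.96 m = 4.172 m = 4172.0 mm
λ = L_e / r_min = 4172.0 / 29.73 = 140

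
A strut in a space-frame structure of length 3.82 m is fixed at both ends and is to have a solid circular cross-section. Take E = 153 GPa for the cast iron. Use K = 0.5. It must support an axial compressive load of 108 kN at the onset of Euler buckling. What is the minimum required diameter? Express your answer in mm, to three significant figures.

d ≈ 48.0 mm

L_e = K·L = 0.5 × 3.82 = 1.910 m
Required I = P_cr·L_e²/(π²E) = 1.080×10^5 × 1.910² / (π² × 1.53×10^11) = 2.609×10^-7 m⁴
I_req = 2.609×10^5 mm⁴
Solid circle: I = πd⁴/64  ⇒  d = (64I/π)^(1/4) = (64×2.609×10^5/π)^(1/4) = 48.0 mm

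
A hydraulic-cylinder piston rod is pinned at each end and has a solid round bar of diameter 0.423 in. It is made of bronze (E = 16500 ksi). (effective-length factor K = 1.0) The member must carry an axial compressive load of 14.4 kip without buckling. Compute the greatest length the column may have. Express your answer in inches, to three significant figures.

L_max ≈ 4.22 in

I = πd⁴/64 = π×0.423⁴/64 = 1.572×10^-3 in⁴
At the buckling limit P_cr = P = 1.440×10^4 lb
From P_cr = π²EI/(K·L)²:  L = (1/K)·√(π²EI/P_cr) = (1/1)·√(π²×1.65×10^7×1.572×10^-3/1.440×10^4)
L = 4.22 in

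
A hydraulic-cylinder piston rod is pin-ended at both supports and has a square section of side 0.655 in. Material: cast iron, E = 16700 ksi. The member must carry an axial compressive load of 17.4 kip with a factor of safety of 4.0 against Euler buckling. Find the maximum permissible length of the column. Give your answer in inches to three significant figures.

I = a⁴/12 = 0.655⁴/12 = 1.534×10^-2 in⁴
Required critical load P_cr = n·P = 4.0 × 17.4 = 69.60 kip = 6.960×10^4 lb
From P_cr = π²EI/(K·L)²:  L = (1/K)·√(π²EI/P_cr) = (1/1)·√(π²×1.67×10^7×1.534×10^-2/6.960×10^4)
L = 6.03 in

L_max ≈ 6.03 in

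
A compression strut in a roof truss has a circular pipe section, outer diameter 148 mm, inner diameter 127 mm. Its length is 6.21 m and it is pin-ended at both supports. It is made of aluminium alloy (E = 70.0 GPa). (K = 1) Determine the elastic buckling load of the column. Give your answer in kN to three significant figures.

P_cr ≈ 193 kN

d_o = 148 mm, d_i = 127 mm
I = π(d_o⁴ − d_i⁴)/64 = π(148⁴ − 127.0⁴)/64 = 1.078×10^7 mm⁴
I = 1.078×10^7 mm⁴ = 1.078×10^-5 m⁴
Effective length L_e = K·L = 1 × 6.21 = 6.210 m
P_cr = π²EI / L_e² = π² × 70.0×10⁹ × 1.078×10^-5 / 6.210² = 1.932×10^5 N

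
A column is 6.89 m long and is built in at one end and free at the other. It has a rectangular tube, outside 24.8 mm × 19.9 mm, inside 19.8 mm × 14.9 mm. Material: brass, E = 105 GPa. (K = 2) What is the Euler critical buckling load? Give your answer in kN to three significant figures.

P_cr ≈ 0.0591 kN

Weak-axis I_min = (h_o·b_o³ − h_i·b_i³)/12 with b_o = 19.9, b_i = 14.90 mm (shorter outer/inner sides).
I_min = (24.8×19.9³ − 19.80×14.90³)/12 = 1.083×10^4 mm⁴
I = 1.083×10^4 mm⁴ = 1.083×10^-8 m⁴
Effective length L_e = K·L = 2 × 6.89 = 13.78 m
P_cr = π²EI / L_e² = π² × 105×10⁹ × 1.083×10^-8 / 13.78² = 59.10 N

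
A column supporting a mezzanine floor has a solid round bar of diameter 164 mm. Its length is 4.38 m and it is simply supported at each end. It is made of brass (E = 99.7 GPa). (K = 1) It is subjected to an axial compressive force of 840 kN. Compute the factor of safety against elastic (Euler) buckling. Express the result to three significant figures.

I = πd⁴/64 = π×164⁴/64 = 3.551×10^7 mm⁴
I = 3.551×10^7 mm⁴ = 3.551×10^-5 m⁴
Effective length L_e = K·L = 1 × 4.38 = 4.380 m
P_cr = π²EI / L_e² = π² × 99.7×10⁹ × 3.551×10^-5 / 4.380² = 1.821×10^6 N
Factor of safety n = P_cr / P = 1821.3 / 840 = 2.17

n ≈ 2.17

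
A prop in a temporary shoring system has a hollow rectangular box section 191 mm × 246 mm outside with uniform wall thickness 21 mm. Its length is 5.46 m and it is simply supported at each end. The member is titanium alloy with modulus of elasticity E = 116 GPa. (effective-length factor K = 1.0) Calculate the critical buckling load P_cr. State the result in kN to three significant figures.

Inner dimensions: h_i = 246 − 2×21 = 204.0 mm, b_i = 191 − 2×21 = 149.0 mm
Weak-axis I_min = (h_o·b_o³ − h_i·b_i³)/12 with b_o = 191, b_i = 149.0 mm (shorter outer/inner sides).
I_min = (246×191³ − 204.0×149.0³)/12 = 8.661×10^7 mm⁴
I = 8.661×10^7 mm⁴ = 8.661×10^-5 m⁴
Effective length L_e = K·L = 1 × 5.46 = 5.460 m
P_cr = π²EI / L_e² = π² × 116×10⁹ × 8.661×10^-5 / 5.460² = 3.326×10^6 N

P_cr ≈ 3330 kN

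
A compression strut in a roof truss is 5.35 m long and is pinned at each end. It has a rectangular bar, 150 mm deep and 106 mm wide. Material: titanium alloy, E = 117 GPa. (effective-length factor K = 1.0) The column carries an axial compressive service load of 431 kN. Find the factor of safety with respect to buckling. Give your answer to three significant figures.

Buckling occurs about the weak axis: I_min = h·b³/12 with b = 106 mm (the shorter side).
I_min = 150×106³/12 = 1.489×10^7 mm⁴
I = 1.489×10^7 mm⁴ = 1.489×10^-5 m⁴
Effective length L_e = K·L = 1 × 5.35 = 5.350 m
P_cr = π²EI / L_e² = π² × 117×10⁹ × 1.489×10^-5 / 5.350² = 6.006×10^5 N
Factor of safety n = P_cr / P = 600.63 / 431 = 1.39

n ≈ 1.39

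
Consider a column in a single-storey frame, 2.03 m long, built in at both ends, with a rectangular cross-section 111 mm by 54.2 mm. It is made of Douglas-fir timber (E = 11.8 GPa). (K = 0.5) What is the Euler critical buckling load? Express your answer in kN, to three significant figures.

P_cr ≈ 166 kN

Buckling occurs about the weak axis: I_min = h·b³/12 with b = 54.2 mm (the shorter side).
I_min = 111×54.2³/12 = 1.473×10^6 mm⁴
I = 1.473×10^6 mm⁴ = 1.473×10^-6 m⁴
Effective length L_e = K·L = 0.5 × 2.03 = 1.015 m
P_cr = π²EI / L_e² = π² × 11.8×10⁹ × 1.473×10^-6 / 1.015² = 1.665×10^5 N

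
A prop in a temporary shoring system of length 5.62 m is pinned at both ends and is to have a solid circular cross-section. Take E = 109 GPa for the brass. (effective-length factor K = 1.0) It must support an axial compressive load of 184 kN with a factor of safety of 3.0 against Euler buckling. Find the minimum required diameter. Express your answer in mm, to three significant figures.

d ≈ 135 mm

Required P_cr = n·P = 3.0 × 184 = 552.0 kN
L_e = K·L = 1 × 5.62 = 5.620 m
Required I = P_cr·L_e²/(π²E) = 5.520×10^5 × 5.620² / (π² × 1.09×10^11) = 1.621×10^-5 m⁴
I_req = 1.621×10^7 mm⁴
Solid circle: I = πd⁴/64  ⇒  d = (64I/π)^(1/4) = (64×1.621×10^7/π)^(1/4) = 135 mm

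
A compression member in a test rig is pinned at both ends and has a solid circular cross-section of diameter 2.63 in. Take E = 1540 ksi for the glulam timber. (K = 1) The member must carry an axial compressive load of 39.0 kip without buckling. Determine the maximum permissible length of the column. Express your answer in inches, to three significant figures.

I = πd⁴/64 = π×2.63⁴/64 = 2.349 in⁴
At the buckling limit P_cr = P = 3.900×10^4 lb
From P_cr = π²EI/(K·L)²:  L = (1/K)·√(π²EI/P_cr) = (1/1)·√(π²×1.54×10^6×2.349/3.900×10^4)
L = 30.3 in

L_max ≈ 30.3 in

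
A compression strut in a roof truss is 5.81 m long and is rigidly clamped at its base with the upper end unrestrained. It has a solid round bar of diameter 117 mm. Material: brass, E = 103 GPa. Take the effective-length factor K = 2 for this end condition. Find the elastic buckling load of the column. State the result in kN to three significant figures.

I = πd⁴/64 = π×117⁴/64 = 9.198×10^6 mm⁴
I = 9.198×10^6 mm⁴ = 9.198×10^-6 m⁴
Effective length L_e = K·L = 2 × 5.81 = 11.62 m
P_cr = π²EI / L_e² = π² × 103×10⁹ × 9.198×10^-6 / 11.62² = 6.925×10^4 N

P_cr ≈ 69.3 kN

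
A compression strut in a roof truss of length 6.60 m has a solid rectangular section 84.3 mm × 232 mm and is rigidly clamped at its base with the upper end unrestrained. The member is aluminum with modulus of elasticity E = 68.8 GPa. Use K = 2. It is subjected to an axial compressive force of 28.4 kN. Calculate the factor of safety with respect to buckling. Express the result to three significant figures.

Buckling occurs about the weak axis: I_min = h·b³/12 with b = 84.3 mm (the shorter side).
I_min = 232×84.3³/12 = 1.158×10^7 mm⁴
I = 1.158×10^7 mm⁴ = 1.158×10^-5 m⁴
Effective length L_e = K·L = 2 × 6.60 = 13.20 m
P_cr = π²EI / L_e² = π² × 68.8×10⁹ × 1.158×10^-5 / 13.20² = 4.514×10^4 N
Factor of safety n = P_cr / P = 45.137 / 28.4 = 1.59

n ≈ 1.59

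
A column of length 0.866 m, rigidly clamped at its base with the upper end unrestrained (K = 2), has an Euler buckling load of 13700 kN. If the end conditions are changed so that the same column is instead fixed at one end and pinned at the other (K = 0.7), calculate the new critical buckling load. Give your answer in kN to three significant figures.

P_cr ≈ 112000 kN

P_cr ∝ 1/K², so P_cr,new = P_cr,old × (K_old/K_new)² = 13700 × (2/0.7)²
= 13700 × 8.163 = 112000 kN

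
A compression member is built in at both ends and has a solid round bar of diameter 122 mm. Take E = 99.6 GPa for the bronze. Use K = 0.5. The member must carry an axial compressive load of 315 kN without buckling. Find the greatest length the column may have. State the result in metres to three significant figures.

L_max ≈ 11.7 m

I = πd⁴/64 = π×122⁴/64 = 1.087×10^7 mm⁴
I = 1.087×10^-5 m⁴
At the buckling limit P_cr = P = 3.150×10^5 N
From P_cr = π²EI/(K·L)²:  L = (1/K)·√(π²EI/P_cr) = (1/0.5)·√(π²×9.96×10^10×1.087×10^-5/3.150×10^5)
L = 11.7 m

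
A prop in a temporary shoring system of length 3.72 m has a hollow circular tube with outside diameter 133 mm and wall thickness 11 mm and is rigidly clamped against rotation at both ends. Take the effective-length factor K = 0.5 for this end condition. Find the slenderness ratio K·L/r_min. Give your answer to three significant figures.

λ ≈ 42.9

Inner diameter d_i = 133 − 2×11 = 111.0 mm
I = π(d_o⁴ − d_i⁴)/64 = π(133⁴ − 111.0⁴)/64 = 7.908×10^6 mm⁴
A = 4.216×10^3 mm²;  r_min = √(I/A) = √(7.908×10^6/4.216×10^3) = 43.31 mm
L_e = K·L = 0.5 × 3.72 m = 1.860 m = 1860.0 mm
λ = L_e / r_min = 1860.0 / 43.31 = 42.9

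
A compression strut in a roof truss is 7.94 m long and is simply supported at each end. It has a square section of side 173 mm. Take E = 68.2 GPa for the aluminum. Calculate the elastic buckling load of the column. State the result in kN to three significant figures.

I = a⁴/12 = 173⁴/12 = 7.465×10^7 mm⁴
I = 7.465×10^7 mm⁴ = 7.465×10^-5 m⁴
Effective length L_e = K·L = 1 × 7.94 = 7.940 m
P_cr = π²EI / L_e² = π² × 68.2×10⁹ × 7.465×10^-5 / 7.940² = 7.970×10^5 N

P_cr ≈ 797 kN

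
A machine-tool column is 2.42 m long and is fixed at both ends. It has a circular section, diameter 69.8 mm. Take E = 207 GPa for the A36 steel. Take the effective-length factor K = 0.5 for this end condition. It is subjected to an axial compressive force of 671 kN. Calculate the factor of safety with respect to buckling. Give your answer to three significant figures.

I = πd⁴/64 = π×69.8⁴/64 = 1.165×10^6 mm⁴
I = 1.165×10^6 mm⁴ = 1.165×10^-6 m⁴
Effective length L_e = K·L = 0.5 × 2.42 = 1.210 m
P_cr = π²EI / L_e² = π² × 207×10⁹ × 1.165×10^-6 / 1.210² = 1.626×10^6 N
Factor of safety n = P_cr / P = 1625.9 / 671 = 2.42

n ≈ 2.42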